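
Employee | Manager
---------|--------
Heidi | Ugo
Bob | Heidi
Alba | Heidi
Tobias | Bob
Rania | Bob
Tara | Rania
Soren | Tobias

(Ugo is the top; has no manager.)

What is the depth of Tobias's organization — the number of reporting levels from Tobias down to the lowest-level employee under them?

The longest chain under Tobias runs Tobias → Soren, which is 1 level below Tobias.

1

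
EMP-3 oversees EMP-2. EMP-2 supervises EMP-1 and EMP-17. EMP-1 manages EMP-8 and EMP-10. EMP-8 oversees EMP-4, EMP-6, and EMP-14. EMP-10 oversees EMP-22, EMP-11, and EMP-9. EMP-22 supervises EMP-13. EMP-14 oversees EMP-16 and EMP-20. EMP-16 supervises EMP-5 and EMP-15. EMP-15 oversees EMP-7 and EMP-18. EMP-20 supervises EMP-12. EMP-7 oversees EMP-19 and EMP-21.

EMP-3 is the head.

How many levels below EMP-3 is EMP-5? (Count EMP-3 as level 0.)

Chain from EMP-5 up to EMP-3: EMP-5 → EMP-16 → EMP-14 → EMP-8 → EMP-1 → EMP-2 → EMP-3. That is 6 steps up, so EMP-5 is 6 levels below EMP-3.

6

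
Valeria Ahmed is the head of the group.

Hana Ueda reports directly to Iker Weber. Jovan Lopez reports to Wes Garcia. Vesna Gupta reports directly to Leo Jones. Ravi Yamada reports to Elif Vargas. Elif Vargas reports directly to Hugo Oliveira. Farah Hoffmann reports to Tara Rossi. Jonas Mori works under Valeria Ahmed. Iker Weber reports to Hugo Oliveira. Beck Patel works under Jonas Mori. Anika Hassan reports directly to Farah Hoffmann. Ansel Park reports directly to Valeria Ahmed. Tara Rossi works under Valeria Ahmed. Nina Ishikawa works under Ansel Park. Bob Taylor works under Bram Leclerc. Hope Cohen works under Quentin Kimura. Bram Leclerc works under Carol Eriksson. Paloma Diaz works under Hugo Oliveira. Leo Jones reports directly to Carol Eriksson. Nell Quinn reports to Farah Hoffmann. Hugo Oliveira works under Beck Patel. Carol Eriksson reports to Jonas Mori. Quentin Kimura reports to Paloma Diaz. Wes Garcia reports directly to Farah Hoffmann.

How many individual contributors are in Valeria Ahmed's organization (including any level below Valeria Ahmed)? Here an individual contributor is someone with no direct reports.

9

The people in Valeria Ahmed's organization with no one reporting to them are Nina Ishikawa, Hana Ueda, Hope Cohen, Ravi Yamada, Bob Taylor, Vesna Gupta, Nell Quinn, Anika Hassan, Jovan Lopez. That is 9.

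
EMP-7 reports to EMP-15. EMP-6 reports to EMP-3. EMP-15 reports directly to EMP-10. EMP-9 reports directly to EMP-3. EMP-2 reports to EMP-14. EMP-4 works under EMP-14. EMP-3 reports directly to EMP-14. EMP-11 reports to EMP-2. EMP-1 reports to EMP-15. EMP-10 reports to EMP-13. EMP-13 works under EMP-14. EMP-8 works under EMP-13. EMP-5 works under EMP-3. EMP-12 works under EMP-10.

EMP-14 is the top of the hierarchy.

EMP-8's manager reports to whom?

EMP-8 reports to EMP-13, and EMP-13 reports to EMP-14. So EMP-8's skip-level manager is EMP-14.

EMP-14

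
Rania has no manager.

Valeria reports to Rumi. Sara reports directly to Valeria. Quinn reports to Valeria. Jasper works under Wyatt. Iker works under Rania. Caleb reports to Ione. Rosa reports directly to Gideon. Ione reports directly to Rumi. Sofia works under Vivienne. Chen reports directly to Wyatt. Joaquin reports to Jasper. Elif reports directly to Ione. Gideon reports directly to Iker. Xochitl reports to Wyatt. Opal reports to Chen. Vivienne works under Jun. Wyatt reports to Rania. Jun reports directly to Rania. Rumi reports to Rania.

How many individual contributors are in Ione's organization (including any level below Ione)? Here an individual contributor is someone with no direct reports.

The people in Ione's organization with no one reporting to them are Elif, Caleb. That is 2.

2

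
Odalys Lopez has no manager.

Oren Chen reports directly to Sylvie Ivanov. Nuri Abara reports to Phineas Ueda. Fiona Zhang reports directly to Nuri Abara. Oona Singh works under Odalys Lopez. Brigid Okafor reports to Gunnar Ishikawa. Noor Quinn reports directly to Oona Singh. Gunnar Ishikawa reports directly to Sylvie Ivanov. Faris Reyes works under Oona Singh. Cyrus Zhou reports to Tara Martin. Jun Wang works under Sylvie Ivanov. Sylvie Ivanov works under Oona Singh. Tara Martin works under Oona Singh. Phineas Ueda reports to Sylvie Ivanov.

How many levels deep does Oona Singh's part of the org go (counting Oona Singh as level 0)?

The longest chain under Oona Singh runs Oona Singh → Sylvie Ivanov → Phineas Ueda → Nuri Abara → Fiona Zhang, which is 4 levels below Oona Singh.

4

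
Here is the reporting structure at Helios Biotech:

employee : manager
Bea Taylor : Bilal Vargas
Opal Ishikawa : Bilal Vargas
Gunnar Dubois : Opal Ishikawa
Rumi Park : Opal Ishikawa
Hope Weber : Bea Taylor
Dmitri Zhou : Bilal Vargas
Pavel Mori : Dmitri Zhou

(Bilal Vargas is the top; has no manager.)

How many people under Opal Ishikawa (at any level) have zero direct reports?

The people in Opal Ishikawa's organization with no one reporting to them are Rumi Park, Gunnar Dubois. That is 2.

2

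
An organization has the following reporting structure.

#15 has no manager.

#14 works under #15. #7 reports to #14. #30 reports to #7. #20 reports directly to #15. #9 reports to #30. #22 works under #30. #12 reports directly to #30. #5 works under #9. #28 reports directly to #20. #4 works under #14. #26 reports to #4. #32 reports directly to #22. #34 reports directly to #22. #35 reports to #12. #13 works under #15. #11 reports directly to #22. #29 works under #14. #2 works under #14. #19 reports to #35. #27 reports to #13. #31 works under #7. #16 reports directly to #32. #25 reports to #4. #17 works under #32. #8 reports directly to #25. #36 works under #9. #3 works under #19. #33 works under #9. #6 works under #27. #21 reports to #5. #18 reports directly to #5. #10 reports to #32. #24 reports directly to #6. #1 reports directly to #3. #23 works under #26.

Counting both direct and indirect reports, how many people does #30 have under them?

18

#30 directly manages #9, #22, #12. Under #9: #33, #36, #5, #18, #21 (5). Under #22: #11, #34, #32, #10, #17, #16 (6). Under #12: #35, #19, #3, #1 (4). So #30's organization is 3 direct reports plus everyone under them: 6 + 7 + 5 = 18.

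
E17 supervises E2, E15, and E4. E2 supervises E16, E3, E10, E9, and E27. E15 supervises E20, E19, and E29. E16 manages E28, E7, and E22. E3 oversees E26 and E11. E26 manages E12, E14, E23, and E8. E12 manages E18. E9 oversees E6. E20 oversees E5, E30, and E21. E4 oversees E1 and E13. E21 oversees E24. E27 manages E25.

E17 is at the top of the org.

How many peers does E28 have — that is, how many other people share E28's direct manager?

E28 reports to E16. E16's other direct reports are E7, E22 — 2 peers.

2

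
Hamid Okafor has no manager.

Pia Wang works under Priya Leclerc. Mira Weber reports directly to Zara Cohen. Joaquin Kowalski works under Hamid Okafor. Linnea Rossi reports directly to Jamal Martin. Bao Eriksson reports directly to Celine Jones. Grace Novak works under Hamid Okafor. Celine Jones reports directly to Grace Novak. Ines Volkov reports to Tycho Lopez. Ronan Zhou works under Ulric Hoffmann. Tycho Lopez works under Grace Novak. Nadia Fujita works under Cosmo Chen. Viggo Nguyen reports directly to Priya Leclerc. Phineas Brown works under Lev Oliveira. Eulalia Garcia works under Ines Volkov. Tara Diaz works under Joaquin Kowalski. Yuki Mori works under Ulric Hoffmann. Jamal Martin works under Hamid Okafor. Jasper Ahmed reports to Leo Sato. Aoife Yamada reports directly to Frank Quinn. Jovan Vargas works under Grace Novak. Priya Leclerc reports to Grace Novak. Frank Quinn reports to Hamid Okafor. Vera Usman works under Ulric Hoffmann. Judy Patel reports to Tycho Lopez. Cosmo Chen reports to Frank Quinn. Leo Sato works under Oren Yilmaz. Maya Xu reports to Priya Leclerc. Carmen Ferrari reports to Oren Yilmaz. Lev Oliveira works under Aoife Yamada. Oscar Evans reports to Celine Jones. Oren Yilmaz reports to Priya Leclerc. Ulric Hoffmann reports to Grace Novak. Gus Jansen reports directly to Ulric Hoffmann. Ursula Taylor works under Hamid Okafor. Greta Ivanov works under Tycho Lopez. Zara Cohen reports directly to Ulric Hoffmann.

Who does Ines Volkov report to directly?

Ines Volkov reports directly to Tycho Lopez.

Tycho Lopez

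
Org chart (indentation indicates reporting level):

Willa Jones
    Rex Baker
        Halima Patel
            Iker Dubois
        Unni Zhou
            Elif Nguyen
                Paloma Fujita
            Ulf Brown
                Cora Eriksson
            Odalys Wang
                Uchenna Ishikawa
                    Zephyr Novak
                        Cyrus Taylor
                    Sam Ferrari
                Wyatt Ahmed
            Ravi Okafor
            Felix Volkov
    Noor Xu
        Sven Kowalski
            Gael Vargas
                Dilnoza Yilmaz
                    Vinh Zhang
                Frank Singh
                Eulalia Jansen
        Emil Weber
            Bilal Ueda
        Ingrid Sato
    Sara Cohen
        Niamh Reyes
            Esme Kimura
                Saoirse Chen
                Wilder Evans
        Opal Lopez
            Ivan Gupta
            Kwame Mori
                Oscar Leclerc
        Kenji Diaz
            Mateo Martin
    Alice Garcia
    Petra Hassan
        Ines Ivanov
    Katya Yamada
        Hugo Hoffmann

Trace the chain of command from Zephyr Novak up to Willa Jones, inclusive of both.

Zephyr Novak reports to Uchenna Ishikawa. Uchenna Ishikawa reports to Odalys Wang. Odalys Wang reports to Unni Zhou. Unni Zhou reports to Rex Baker. Rex Baker reports to Willa Jones. Willa Jones is at the top.

Zephyr Novak -> Uchenna Ishikawa -> Odalys Wang -> Unni Zhou -> Rex Baker -> Willa Jones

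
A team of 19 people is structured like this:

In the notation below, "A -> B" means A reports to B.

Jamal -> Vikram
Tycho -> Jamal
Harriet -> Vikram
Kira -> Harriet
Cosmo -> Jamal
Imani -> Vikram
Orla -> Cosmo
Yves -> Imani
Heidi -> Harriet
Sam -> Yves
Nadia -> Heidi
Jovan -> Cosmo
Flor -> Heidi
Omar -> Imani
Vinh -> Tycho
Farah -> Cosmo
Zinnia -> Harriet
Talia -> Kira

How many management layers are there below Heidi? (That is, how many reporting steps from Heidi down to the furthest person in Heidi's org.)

The longest chain under Heidi runs Heidi → Flor, which is 1 level below Heidi.

1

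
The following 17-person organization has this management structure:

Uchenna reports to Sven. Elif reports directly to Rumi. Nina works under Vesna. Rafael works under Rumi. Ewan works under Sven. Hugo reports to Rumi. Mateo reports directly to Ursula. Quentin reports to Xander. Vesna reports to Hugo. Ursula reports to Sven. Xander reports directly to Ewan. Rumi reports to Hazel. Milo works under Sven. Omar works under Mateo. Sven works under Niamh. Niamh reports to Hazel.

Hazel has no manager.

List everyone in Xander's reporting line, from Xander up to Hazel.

Xander reports to Ewan. Ewan reports to Sven. Sven reports to Niamh. Niamh reports to Hazel. Hazel is at the top.

Xander -> Ewan -> Sven -> Niamh -> Hazel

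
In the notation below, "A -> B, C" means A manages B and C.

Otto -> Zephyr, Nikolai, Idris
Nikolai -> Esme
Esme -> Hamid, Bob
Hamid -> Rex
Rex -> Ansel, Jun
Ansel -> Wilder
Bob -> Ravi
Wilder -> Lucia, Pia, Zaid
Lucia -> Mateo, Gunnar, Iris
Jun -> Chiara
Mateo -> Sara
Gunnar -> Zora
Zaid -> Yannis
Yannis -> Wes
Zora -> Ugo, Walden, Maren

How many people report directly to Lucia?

3

Lucia directly manages Mateo, Gunnar, Iris. That is 3 direct reports.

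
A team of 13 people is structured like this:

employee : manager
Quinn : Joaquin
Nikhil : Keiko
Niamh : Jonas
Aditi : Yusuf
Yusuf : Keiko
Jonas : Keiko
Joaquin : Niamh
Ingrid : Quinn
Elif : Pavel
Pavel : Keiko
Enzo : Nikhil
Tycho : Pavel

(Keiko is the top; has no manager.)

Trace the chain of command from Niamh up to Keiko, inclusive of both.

Niamh -> Jonas -> Keiko

Niamh reports to Jonas. Jonas reports to Keiko. Keiko is at the top.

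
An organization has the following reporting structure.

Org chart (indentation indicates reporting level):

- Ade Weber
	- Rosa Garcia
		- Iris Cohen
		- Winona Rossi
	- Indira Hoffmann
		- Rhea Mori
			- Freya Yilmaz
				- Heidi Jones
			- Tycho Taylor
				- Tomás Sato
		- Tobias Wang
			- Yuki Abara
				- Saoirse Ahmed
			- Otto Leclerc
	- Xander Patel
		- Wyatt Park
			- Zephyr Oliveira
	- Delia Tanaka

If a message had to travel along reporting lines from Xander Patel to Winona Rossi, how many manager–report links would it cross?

3

Xander Patel is 1 level below Ade Weber, and Winona Rossi is 2 levels below Ade Weber (their lowest common manager). The shortest path runs up from Xander Patel to Ade Weber and back down to Winona Rossi: 1 + 2 = 3 links.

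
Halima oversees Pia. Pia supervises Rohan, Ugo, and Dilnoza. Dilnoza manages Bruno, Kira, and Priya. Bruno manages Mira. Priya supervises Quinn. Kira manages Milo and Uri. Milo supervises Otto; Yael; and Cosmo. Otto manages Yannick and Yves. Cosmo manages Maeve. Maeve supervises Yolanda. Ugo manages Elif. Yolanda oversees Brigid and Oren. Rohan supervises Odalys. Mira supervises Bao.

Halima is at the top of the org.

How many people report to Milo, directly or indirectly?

9

Milo directly manages Otto, Cosmo, Yael. Under Otto: Yves, Yannick (2). Under Cosmo: Maeve, Yolanda, Oren, Brigid (4). Yael has no reports. So Milo's organization is 3 direct reports plus everyone under them: 3 + 5 + 1 = 9.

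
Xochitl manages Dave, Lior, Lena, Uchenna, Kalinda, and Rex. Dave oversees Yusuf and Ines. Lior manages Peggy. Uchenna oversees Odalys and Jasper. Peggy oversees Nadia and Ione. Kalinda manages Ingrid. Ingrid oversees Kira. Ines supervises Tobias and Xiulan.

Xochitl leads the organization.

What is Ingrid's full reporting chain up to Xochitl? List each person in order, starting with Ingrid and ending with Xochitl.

Ingrid -> Kalinda -> Xochitl

Ingrid reports to Kalinda. Kalinda reports to Xochitl. Xochitl is at the top.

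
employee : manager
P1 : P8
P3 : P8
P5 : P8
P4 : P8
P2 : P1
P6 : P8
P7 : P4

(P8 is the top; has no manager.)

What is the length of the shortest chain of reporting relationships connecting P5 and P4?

P5 is 1 level below P8, and P4 is 1 level below P8 (their lowest common manager). The shortest path runs up from P5 to P8 and back down to P4: 1 + 1 = 2 links.

2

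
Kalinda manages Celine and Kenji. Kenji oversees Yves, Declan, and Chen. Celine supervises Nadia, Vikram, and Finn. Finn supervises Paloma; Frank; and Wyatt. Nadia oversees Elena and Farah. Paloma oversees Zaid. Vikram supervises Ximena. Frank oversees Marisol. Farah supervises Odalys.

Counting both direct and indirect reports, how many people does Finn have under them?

5

Finn directly manages Paloma, Frank, Wyatt. Under Paloma: Zaid (1). Under Frank: Marisol (1). Wyatt has no reports. So Finn's organization is 3 direct reports plus everyone under them: 2 + 2 + 1 = 5.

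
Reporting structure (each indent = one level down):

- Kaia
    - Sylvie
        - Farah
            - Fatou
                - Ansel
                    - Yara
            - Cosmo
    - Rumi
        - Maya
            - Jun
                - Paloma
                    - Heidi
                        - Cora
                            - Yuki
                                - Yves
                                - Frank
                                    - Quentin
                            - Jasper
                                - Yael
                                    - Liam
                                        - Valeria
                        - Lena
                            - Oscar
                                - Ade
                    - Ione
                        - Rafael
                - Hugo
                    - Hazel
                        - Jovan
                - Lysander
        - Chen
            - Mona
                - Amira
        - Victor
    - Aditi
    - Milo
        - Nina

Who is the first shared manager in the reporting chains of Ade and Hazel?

Ade's chain of managers is Oscar, Lena, Heidi, Paloma, Jun, Maya, Rumi, Kaia. Hazel's chain of managers is Hugo, Jun, Maya, Rumi, Kaia. The first manager that appears in both chains is Jun.

Jun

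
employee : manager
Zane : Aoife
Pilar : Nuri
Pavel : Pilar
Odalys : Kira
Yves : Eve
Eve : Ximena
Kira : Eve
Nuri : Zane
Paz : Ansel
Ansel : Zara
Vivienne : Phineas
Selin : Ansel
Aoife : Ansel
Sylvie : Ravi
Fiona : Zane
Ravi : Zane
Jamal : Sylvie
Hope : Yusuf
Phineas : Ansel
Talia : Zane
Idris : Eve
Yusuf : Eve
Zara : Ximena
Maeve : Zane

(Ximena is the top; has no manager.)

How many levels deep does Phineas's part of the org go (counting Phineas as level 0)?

1

The longest chain under Phineas runs Phineas → Vivienne, which is 1 level below Phineas.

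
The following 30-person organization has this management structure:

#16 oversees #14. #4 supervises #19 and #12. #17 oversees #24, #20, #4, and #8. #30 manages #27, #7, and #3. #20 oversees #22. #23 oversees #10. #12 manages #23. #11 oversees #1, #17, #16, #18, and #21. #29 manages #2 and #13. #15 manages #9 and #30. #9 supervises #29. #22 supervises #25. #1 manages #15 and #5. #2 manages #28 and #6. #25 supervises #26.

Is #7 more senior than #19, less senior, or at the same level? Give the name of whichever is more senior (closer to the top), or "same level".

#7 is 4 levels below #11; #19 is 3. #19 is higher.

#19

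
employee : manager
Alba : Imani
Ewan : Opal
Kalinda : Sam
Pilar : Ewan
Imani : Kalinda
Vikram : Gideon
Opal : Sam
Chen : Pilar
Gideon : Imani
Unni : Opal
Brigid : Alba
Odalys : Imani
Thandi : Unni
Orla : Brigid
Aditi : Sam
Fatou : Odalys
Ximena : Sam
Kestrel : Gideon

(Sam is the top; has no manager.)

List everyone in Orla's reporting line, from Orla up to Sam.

Orla reports to Brigid. Brigid reports to Alba. Alba reports to Imani. Imani reports to Kalinda. Kalinda reports to Sam. Sam is at the top.

Orla -> Brigid -> Alba -> Imani -> Kalinda -> Sam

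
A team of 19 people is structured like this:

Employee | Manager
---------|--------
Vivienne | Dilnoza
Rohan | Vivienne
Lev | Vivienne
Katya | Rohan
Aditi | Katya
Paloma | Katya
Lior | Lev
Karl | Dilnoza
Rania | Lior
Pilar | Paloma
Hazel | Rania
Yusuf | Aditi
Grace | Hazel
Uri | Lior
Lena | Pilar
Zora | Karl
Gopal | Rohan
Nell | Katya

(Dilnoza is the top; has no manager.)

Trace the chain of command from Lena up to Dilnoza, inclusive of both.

Lena reports to Pilar. Pilar reports to Paloma. Paloma reports to Katya. Katya reports to Rohan. Rohan reports to Vivienne. Vivienne reports to Dilnoza. Dilnoza is at the top.

Lena -> Pilar -> Paloma -> Katya -> Rohan -> Vivienne -> Dilnoza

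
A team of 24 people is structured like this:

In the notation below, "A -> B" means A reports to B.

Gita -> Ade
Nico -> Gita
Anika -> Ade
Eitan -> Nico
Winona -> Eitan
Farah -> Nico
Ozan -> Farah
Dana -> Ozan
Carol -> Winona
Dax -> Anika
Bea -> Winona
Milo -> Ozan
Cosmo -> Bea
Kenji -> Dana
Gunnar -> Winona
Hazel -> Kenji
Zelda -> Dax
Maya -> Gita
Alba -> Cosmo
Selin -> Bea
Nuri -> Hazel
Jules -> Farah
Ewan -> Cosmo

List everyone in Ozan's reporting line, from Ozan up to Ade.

Ozan reports to Farah. Farah reports to Nico. Nico reports to Gita. Gita reports to Ade. Ade is at the top.

Ozan -> Farah -> Nico -> Gita -> Ade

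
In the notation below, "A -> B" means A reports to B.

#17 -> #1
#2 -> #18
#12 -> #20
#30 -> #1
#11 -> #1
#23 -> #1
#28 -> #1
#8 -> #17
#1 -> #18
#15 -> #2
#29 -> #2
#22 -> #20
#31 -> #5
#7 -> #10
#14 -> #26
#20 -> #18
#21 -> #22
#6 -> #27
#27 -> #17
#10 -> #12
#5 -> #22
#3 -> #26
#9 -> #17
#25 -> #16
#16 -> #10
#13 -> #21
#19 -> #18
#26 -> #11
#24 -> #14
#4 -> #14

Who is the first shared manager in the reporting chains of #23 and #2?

#18

#23's chain of managers is #1, #18. #2's chain of managers is #18. The first manager that appears in both chains is #18.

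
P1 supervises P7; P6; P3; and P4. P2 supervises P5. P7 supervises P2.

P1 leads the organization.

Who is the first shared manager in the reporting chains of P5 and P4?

P5's chain of managers is P2, P7, P1. P4's chain of managers is P1. The first manager that appears in both chains is P1.

P1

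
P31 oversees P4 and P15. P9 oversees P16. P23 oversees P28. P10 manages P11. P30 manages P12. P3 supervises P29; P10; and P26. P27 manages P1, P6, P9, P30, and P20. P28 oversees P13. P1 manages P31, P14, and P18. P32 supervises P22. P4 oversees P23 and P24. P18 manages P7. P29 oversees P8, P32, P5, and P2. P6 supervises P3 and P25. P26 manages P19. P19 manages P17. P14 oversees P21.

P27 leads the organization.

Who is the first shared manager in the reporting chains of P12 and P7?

P27

P12's chain of managers is P30, P27. P7's chain of managers is P18, P1, P27. The first manager that appears in both chains is P27.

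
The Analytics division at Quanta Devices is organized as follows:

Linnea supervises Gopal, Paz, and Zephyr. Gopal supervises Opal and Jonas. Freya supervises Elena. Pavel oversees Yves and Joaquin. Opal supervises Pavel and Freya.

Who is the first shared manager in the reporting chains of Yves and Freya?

Yves's chain of managers is Pavel, Opal, Gopal, Linnea. Freya's chain of managers is Opal, Gopal, Linnea. The first manager that appears in both chains is Opal.

Opal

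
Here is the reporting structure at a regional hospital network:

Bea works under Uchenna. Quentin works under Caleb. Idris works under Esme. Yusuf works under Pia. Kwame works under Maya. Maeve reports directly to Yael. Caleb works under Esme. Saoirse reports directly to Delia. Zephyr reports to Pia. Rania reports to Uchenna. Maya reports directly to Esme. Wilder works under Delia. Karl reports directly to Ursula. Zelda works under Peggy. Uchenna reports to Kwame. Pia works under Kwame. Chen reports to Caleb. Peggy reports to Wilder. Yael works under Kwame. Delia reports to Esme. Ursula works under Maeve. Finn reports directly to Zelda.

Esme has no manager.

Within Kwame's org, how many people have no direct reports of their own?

The people in Kwame's organization with no one reporting to them are Yusuf, Zephyr, Karl, Bea, Rania. That is 5.

5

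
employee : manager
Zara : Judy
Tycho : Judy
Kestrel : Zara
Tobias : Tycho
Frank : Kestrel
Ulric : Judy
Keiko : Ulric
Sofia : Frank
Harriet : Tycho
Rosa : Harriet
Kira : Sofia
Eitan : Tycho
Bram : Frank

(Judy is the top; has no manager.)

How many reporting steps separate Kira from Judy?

Chain from Kira up to Judy: Kira → Sofia → Frank → Kestrel → Zara → Judy. That is 5 steps up, so Kira is 5 levels below Judy.

5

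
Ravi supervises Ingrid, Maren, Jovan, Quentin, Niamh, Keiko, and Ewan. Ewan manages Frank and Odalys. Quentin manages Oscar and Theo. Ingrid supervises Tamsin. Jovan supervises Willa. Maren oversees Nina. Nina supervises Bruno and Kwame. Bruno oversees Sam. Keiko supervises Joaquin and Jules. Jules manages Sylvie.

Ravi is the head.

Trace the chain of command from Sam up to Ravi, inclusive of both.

Sam reports to Bruno. Bruno reports to Nina. Nina reports to Maren. Maren reports to Ravi. Ravi is at the top.

Sam -> Bruno -> Nina -> Maren -> Ravi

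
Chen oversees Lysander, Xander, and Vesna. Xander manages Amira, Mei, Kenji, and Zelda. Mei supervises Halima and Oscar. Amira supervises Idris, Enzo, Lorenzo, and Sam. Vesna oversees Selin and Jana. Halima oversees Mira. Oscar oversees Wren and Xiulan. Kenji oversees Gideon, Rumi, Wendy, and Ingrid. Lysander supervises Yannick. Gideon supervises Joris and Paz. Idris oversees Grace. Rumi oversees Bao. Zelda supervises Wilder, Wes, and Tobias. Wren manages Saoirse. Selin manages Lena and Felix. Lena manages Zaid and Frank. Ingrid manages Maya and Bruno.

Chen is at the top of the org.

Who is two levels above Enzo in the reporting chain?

Xander

Enzo reports to Amira, and Amira reports to Xander. So Enzo's skip-level manager is Xander.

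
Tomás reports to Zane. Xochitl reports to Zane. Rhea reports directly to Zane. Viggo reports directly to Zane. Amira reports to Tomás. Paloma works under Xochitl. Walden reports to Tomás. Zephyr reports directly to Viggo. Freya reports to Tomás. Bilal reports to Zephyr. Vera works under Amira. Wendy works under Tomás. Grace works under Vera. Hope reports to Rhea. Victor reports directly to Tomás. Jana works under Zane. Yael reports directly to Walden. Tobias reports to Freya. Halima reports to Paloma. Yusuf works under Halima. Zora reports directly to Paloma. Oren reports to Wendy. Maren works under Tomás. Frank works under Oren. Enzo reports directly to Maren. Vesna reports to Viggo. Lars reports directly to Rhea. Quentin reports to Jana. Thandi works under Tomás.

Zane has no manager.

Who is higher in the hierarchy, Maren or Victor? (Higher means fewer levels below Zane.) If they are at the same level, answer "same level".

same level

Both Maren and Victor are 2 levels below Zane.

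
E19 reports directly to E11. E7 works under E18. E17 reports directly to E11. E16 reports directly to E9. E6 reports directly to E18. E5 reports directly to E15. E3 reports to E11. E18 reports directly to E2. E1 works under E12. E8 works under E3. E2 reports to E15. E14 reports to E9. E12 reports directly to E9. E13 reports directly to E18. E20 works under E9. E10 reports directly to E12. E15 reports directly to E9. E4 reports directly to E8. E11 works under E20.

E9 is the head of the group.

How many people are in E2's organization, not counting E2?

E2 directly manages E18. Under E18: E7, E13, E6 (3). That's 4 in total.

4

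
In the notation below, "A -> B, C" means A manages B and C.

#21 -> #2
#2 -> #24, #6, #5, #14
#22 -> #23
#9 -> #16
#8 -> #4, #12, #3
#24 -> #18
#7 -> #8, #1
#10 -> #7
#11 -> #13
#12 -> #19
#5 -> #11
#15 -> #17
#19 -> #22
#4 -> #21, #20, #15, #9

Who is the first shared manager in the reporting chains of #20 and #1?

#20's chain of managers is #4, #8, #7, #10. #1's chain of managers is #7, #10. The first manager that appears in both chains is #7.

#7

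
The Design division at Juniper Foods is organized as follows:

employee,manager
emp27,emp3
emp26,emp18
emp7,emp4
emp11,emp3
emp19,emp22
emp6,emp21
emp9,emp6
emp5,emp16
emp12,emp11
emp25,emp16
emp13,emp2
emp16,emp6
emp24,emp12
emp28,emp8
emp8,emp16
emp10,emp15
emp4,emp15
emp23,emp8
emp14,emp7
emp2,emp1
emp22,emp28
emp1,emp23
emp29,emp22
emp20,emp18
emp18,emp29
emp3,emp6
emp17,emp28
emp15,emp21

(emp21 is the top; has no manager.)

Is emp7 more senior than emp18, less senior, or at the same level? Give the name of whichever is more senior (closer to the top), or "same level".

emp7 is 3 levels below emp21; emp18 is 7. emp7 is higher.

emp7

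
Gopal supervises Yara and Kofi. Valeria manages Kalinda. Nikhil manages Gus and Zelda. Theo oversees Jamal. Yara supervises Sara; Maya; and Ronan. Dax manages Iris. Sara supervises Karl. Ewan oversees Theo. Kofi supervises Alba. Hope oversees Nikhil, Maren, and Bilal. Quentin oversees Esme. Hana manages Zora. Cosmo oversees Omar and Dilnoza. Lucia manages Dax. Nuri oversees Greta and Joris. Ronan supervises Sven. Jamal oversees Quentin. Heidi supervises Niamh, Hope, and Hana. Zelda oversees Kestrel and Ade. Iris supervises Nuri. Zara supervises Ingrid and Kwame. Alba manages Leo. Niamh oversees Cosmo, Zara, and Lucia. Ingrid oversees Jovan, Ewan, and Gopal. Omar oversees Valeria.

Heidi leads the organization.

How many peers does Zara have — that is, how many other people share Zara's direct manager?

2

Zara reports to Niamh. Niamh's other direct reports are Cosmo, Lucia — 2 peers.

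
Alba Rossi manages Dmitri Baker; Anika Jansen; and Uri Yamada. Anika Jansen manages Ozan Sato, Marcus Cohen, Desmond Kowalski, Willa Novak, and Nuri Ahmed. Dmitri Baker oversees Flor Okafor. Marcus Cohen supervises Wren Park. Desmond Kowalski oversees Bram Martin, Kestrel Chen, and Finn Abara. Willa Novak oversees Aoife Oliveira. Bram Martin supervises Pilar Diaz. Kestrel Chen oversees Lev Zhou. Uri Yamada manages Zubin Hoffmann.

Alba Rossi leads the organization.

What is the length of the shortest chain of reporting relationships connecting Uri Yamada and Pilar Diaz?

Uri Yamada is 1 level below Alba Rossi, and Pilar Diaz is 4 levels below Alba Rossi (their lowest common manager). The shortest path runs up from Uri Yamada to Alba Rossi and back down to Pilar Diaz: 1 + 4 = 5 links.

5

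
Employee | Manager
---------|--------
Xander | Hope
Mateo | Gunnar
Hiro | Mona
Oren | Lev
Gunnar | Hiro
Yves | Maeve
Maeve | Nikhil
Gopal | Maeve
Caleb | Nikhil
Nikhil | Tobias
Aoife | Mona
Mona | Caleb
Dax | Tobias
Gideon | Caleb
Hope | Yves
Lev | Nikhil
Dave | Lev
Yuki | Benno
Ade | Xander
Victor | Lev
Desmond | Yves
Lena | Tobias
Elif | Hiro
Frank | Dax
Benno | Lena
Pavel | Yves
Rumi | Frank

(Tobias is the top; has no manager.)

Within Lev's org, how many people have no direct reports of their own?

The people in Lev's organization with no one reporting to them are Dave, Victor, Oren. That is 3.

3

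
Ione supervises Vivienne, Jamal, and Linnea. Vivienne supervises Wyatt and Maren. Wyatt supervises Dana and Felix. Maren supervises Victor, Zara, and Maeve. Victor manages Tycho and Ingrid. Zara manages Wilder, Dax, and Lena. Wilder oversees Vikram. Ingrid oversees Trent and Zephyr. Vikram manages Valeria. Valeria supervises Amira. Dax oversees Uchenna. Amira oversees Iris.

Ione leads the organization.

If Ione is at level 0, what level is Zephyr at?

5

Chain from Zephyr up to Ione: Zephyr → Ingrid → Victor → Maren → Vivienne → Ione. That is 5 steps up, so Zephyr is 5 levels below Ione.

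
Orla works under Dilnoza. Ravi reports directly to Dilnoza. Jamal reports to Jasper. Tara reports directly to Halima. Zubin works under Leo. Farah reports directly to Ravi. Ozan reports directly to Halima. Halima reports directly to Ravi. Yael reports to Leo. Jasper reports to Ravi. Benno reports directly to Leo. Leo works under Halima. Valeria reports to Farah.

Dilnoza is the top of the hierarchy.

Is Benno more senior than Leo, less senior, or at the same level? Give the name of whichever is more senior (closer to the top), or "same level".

Benno is 4 levels below Dilnoza; Leo is 3. Leo is higher.

Leo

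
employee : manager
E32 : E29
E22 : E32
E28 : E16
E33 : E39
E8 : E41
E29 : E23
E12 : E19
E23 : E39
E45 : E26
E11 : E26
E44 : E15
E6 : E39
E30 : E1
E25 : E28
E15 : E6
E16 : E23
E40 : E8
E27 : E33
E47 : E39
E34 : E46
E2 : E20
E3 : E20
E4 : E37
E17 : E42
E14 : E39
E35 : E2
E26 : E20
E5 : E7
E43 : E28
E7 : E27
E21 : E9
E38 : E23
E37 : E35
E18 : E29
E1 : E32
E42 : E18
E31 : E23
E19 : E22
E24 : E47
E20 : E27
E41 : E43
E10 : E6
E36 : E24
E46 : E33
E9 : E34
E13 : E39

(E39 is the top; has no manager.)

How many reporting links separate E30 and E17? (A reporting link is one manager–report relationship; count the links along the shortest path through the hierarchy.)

E30 is 3 levels below E29, and E17 is 3 levels below E29 (their lowest common manager). The shortest path runs up from E30 to E29 and back down to E17: 3 + 3 = 6 links.

6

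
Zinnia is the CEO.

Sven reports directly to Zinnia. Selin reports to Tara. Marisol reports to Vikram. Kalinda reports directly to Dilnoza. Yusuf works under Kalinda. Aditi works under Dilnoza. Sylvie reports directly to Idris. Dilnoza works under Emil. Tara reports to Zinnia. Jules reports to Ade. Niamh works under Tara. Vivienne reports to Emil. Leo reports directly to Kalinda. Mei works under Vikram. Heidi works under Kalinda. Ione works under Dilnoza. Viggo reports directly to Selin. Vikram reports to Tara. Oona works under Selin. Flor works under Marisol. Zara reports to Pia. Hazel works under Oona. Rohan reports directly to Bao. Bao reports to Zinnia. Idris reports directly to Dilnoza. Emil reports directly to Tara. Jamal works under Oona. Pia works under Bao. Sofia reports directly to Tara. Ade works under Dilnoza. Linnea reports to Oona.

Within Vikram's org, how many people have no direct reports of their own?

The people in Vikram's organization with no one reporting to them are Mei, Flor. That is 2.

2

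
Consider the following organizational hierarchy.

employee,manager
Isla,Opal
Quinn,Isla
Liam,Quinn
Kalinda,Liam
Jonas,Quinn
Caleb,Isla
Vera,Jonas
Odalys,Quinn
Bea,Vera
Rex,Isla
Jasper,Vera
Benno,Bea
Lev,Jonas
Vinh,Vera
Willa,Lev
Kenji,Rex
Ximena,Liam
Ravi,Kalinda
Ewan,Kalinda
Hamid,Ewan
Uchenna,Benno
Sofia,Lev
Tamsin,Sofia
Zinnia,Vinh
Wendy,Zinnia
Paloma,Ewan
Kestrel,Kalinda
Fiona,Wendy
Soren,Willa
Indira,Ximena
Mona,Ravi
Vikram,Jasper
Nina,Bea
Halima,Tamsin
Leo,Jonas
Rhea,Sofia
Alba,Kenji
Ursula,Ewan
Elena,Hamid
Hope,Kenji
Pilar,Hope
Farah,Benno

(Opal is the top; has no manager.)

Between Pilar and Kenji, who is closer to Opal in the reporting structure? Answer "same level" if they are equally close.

Kenji

Pilar is 5 levels below Opal; Kenji is 3. Kenji is higher.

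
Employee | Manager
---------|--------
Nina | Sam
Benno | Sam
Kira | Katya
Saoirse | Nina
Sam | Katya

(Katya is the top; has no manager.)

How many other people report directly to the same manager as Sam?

1

Sam reports to Katya. Katya's other direct reports are Kira — 1 peer.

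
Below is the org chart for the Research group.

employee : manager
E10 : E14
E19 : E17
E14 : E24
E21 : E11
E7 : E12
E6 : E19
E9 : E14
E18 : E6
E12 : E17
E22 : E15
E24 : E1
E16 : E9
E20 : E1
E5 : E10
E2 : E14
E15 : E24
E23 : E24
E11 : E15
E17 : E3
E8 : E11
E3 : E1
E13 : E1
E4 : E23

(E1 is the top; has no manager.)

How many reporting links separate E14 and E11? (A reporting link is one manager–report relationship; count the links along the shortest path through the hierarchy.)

3

E14 is 1 level below E24, and E11 is 2 levels below E24 (their lowest common manager). The shortest path runs up from E14 to E24 and back down to E11: 1 + 2 = 3 links.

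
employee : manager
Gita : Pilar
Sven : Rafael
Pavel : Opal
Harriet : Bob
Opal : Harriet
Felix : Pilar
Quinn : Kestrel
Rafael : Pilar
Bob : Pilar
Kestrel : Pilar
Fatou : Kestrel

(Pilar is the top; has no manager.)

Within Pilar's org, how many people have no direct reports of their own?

6

The people in Pilar's organization with no one reporting to them are Felix, Pavel, Sven, Gita, Quinn, Fatou. That is 6.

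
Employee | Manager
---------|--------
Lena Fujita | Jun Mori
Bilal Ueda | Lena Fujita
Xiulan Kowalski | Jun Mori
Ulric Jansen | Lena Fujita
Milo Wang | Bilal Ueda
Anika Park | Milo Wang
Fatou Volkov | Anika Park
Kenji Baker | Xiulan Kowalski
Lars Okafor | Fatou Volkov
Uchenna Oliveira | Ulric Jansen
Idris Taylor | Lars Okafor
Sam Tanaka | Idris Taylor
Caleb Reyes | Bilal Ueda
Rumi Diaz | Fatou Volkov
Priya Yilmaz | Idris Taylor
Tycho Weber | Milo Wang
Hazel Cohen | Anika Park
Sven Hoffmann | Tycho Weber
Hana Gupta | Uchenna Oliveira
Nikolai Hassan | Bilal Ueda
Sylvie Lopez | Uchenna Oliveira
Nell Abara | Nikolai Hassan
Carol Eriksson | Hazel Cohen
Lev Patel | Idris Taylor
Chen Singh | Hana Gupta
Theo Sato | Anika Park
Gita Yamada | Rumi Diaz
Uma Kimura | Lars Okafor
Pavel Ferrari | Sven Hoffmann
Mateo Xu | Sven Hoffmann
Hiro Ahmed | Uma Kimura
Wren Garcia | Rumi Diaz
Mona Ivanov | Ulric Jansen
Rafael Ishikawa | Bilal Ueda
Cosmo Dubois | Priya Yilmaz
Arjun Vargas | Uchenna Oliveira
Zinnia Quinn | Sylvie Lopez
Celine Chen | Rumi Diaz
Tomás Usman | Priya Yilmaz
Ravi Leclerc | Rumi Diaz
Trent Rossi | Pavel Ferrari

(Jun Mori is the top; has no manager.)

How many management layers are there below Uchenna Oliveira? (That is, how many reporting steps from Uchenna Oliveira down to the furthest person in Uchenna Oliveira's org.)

2

The longest chain under Uchenna Oliveira runs Uchenna Oliveira → Sylvie Lopez → Zinnia Quinn, which is 2 levels below Uchenna Oliveira.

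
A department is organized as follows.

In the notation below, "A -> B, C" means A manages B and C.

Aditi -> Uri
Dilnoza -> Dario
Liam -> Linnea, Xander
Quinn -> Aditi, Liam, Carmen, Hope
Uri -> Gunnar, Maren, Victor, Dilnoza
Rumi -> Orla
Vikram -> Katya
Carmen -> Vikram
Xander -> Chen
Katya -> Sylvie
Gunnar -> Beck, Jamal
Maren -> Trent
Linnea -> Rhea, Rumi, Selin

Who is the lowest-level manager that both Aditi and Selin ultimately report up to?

Aditi's chain of managers is Quinn. Selin's chain of managers is Linnea, Liam, Quinn. The first manager that appears in both chains is Quinn.

Quinn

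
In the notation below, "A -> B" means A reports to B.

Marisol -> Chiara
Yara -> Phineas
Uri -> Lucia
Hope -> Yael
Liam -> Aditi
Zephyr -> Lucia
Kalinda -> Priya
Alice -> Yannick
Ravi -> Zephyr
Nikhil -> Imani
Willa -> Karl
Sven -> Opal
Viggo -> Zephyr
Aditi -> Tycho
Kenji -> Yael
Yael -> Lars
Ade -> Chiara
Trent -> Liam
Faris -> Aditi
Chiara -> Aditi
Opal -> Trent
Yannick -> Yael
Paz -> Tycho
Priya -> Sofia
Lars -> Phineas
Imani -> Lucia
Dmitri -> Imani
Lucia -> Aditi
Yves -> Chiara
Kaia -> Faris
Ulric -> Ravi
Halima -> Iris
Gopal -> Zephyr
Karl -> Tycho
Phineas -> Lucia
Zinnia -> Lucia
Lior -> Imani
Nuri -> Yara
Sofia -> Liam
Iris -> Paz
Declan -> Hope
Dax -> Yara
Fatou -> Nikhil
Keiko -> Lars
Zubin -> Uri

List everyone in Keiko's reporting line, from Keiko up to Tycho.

Keiko -> Lars -> Phineas -> Lucia -> Aditi -> Tycho

Keiko reports to Lars. Lars reports to Phineas. Phineas reports to Lucia. Lucia reports to Aditi. Aditi reports to Tycho. Tycho is at the top.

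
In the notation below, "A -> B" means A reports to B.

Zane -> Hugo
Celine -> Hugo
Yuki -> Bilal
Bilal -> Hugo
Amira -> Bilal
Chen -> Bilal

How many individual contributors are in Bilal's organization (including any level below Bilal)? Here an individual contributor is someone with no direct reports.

The people in Bilal's organization with no one reporting to them are Yuki, Chen, Amira. That is 3.

3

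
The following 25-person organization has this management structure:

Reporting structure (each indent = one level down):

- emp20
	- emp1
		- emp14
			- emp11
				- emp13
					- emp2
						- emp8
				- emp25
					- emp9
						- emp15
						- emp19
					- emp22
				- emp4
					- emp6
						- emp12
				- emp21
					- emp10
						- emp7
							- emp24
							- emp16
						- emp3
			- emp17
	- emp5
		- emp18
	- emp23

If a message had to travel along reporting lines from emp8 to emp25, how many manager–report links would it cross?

4

emp8 is 3 levels below emp11, and emp25 is 1 level below emp11 (their lowest common manager). The shortest path runs up from emp8 to emp11 and back down to emp25: 3 + 1 = 4 links.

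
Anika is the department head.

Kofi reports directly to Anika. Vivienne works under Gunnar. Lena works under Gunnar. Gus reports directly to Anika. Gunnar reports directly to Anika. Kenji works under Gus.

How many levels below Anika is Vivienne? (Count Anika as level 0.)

Chain from Vivienne up to Anika: Vivienne → Gunnar → Anika. That is 2 steps up, so Vivienne is 2 levels below Anika.

2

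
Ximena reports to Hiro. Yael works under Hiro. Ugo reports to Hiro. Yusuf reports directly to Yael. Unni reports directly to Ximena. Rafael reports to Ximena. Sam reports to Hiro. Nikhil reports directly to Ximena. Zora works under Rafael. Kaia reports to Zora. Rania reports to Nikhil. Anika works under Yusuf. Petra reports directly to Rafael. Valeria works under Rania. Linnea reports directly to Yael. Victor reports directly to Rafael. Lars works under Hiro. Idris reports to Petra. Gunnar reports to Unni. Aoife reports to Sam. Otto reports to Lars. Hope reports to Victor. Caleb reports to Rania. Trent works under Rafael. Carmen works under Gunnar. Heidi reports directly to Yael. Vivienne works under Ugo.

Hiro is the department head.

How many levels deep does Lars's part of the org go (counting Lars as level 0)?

The longest chain under Lars runs Lars → Otto, which is 1 level below Lars.

1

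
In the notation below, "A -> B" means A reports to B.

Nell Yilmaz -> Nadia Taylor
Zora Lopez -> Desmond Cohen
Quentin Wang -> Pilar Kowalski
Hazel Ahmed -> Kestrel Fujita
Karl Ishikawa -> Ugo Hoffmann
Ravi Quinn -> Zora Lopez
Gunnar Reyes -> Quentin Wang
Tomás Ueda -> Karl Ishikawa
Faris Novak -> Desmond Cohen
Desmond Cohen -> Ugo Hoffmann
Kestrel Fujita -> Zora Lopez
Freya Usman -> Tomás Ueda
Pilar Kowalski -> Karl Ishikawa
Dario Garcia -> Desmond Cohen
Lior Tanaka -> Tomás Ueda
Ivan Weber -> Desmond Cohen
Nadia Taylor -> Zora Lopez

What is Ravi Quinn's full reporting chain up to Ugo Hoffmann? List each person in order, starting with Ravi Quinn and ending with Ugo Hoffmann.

Ravi Quinn reports to Zora Lopez. Zora Lopez reports to Desmond Cohen. Desmond Cohen reports to Ugo Hoffmann. Ugo Hoffmann is at the top.

Ravi Quinn -> Zora Lopez -> Desmond Cohen -> Ugo Hoffmann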